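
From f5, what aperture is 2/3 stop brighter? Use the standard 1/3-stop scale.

f/4

Aperture: f/5 → f/4.5 → f/4 — 2/3 stop larger aperture (brighter).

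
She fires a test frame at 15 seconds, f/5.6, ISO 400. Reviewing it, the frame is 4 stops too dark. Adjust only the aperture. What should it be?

f/1.4

Underexposed by 4 stops → need 4 stops brighter.
Aperture: f/5.6 → f/4 → f/2.8 → f/2 → f/1.4.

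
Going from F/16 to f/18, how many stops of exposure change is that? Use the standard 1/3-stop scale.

f/16 → f/18 — count the steps: 1 third-stops = 1/3 stop.

1/3 stop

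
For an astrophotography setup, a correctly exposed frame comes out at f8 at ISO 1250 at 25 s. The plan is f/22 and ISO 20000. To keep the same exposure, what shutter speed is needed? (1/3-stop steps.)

13 s

Aperture: f/8 → f/9 → f/10 → f/11 → f/13 → f/14 → f/16 → f/18 → f/20 → f/22 — 3 stops smaller aperture (darker).
ISO: 1250 → 1600 → 2000 → 2500 → 3200 → 4000 → 5000 → 6400 → 8000 → 10000 → 12800 → 16000 → 20000 — 4 stops raised (brighter).
Net change so far: 1 stop brighter. Offset with the shutter speed: 25 → 20 → 15 → 13.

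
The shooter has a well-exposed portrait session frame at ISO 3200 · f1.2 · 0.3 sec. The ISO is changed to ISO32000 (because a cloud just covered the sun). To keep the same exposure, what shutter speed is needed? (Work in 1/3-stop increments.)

ISO: 3200 → 4000 → 5000 → 6400 → 8000 → 10000 → 12800 → 16000 → 20000 → 25600 → 32000 — 3 1/3 stops higher (brighter).
Need 3 1/3 stops darker from the shutter speed: 0.3 → 1/4 → 1/5 → 1/6 → 1/8 → 1/10 → 1/13 → 1/15 → 1/20 → 1/25 → 1/30.

1/30s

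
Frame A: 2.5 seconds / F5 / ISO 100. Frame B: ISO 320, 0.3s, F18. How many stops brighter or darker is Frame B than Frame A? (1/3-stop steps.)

Aperture: f/5 → f/5.6 → f/6.3 → f/7.1 → f/8 → f/9 → f/10 → f/11 → f/13 → f/14 → f/16 → f/18 — 3 2/3 stops narrower (darker).
Shutter speed: 2.5 → 2 → 1.6 → 1.3 → 1 → 0.8 → 0.6 → 0.5 → 0.4 → 0.3 — 3 stops shorter (darker).
ISO: 100 → 125 → 160 → 200 → 250 → 320 — 1 2/3 stops raised (brighter).
Net: −3 2/3 −3 +1 2/3 = −5 stops.

5 stops darker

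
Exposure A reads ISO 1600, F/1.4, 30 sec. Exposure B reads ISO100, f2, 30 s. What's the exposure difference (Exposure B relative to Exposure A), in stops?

Aperture: f/1.4 → f/2 — 1 stop stopped down (darker).
Shutter speed: unchanged.
ISO: 1600 → 800 → 400 → 200 → 100 — 4 stops lower (darker).
Net: −1 −4 = −5 stops.

5 stops darker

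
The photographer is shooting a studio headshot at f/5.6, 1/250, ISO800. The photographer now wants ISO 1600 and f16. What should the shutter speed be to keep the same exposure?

1/60s

ISO: 800 → 1600 — 1 stop higher (brighter).
Aperture: f/5.6 → f/8 → f/11 → f/16 — 3 stops smaller aperture (darker).
Net change so far: 2 stops darker. Offset with the shutter speed: 1/250 → 1/125 → 1/60.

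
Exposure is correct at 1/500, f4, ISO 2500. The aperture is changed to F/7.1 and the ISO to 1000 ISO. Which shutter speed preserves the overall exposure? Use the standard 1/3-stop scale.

1/60s

Aperture: f/4 → f/4.5 → f/5 → f/5.6 → f/6.3 → f/7.1 — 1 2/3 stops smaller aperture (darker).
ISO: 2500 → 2000 → 1600 → 1250 → 1000 — 1 1/3 stops dropped (darker).
Net change so far: 3 stops darker. Offset with the shutter speed: 1/500 → 1/400 → 1/320 → 1/250 → 1/200 → 1/160 → 1/125 → 1/100 → 1/80 → 1/60.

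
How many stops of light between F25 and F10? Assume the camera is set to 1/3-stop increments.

2 2/3 stops

f/25 → f/22 → f/20 → f/18 → f/16 → f/14 → f/13 → f/11 → f/10 — count the steps: 8 third-stops = 2 2/3 stops.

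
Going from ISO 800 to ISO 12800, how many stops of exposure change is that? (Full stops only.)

800 → 1600 → 3200 → 6400 → 12800 — count the steps: 4 stops.

4 stops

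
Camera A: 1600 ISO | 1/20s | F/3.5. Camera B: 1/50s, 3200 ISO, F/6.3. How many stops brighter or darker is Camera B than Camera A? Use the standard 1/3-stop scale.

2 stops darker

Aperture: f/3.5 → f/4 → f/4.5 → f/5 → f/5.6 → f/6.3 — 1 2/3 stops narrower (darker).
Shutter speed: 1/20 → 1/25 → 1/30 → 1/40 → 1/50 — 1 1/3 stops faster (darker).
ISO: 1600 → 2000 → 2500 → 3200 — 1 stop higher (brighter).
Net: −1 2/3 −1 1/3 +1 = −2 stops.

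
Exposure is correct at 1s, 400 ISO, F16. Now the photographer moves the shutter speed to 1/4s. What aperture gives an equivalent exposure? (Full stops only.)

Shutter speed: 1 → 1/2 → 1/4 — 2 stops faster (darker).
Need 2 stops brighter from the aperture: f/16 → f/11 → f/8.

f/8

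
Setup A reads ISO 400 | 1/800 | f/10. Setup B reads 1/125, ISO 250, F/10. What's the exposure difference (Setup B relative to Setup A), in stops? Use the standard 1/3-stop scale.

2 stops brighter

Aperture: unchanged.
Shutter speed: 1/800 → 1/640 → 1/500 → 1/400 → 1/320 → 1/250 → 1/200 → 1/160 → 1/125 — 2 2/3 stops slower (brighter).
ISO: 400 → 320 → 250 — 2/3 stop dropped (darker).
Net: +2 2/3 −2/3 = +2 stops.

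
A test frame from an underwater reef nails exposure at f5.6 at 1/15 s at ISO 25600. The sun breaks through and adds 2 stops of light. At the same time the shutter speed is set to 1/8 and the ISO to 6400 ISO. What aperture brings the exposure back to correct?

f/8

Scene light: 2 stops brighter.
Shutter speed: 1/15 → 1/8 — 1 stop slower (brighter).
ISO: 25600 → 12800 → 6400 — 2 stops lower (darker).
Net so far: 1 stop brighter. Aperture: f/5.6 → f/8.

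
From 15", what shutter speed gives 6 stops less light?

Shutter speed: 15 → 8 → 4 → 2 → 1 → 1/2 → 1/4 — 6 stops faster (darker).

1/4s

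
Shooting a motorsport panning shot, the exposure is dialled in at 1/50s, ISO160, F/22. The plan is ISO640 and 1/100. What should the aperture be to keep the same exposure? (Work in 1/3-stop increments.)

ISO: 160 → 200 → 250 → 320 → 400 → 500 → 640 — 2 stops raised (brighter).
Shutter speed: 1/50 → 1/60 → 1/80 → 1/100 — 1 stop faster (darker).
Net change so far: 1 stop brighter. Offset with the aperture: f/22 → f/25 → f/29 → f/32.

f/32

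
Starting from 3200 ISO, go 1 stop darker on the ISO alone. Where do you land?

ISO: 3200 → 1600 — 1 stop dropped (darker).

ISO 1600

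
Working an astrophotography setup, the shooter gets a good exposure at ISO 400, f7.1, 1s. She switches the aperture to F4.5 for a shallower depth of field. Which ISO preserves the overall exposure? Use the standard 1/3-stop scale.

Aperture: f/7.1 → f/6.3 → f/5.6 → f/5 → f/4.5 — 1 1/3 stops larger aperture (brighter).
Need 1 1/3 stops darker from the ISO: 400 → 320 → 250 → 200 → 160.

ISO 160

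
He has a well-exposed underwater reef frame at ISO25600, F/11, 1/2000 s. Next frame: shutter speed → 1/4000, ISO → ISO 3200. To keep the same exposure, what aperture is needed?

f/2.8

Shutter speed: 1/2000 → 1/4000 — 1 stop faster (darker).
ISO: 25600 → 12800 → 6400 → 3200 — 3 stops lower (darker).
Net change so far: 4 stops darker. Offset with the aperture: f/11 → f/8 → f/5.6 → f/4 → f/2.8.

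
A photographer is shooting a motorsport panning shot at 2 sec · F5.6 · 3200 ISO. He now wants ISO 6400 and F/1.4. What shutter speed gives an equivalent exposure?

1/15s

ISO: 3200 → 6400 — 1 stop higher (brighter).
Aperture: f/5.6 → f/4 → f/2.8 → f/2 → f/1.4 — 4 stops larger aperture (brighter).
Net change so far: 5 stops brighter. Offset with the shutter speed: 2 → 1 → 1/2 → 1/4 → 1/8 → 1/15.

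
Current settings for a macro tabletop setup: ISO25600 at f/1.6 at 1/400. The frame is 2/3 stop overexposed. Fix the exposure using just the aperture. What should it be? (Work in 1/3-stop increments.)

f/2

Overexposed by 2/3 stop → need 2/3 stop darker.
Aperture: f/1.6 → f/1.8 → f/2.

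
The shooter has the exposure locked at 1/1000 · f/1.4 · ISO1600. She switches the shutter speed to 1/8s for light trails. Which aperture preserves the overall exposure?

f/16

Shutter speed: 1/1000 → 1/500 → 1/250 → 1/125 → 1/60 → 1/30 → 1/15 → 1/8 — 7 stops slower (brighter).
Need 7 stops darker from the aperture: f/1.4 → f/2 → f/2.8 → f/4 → f/5.6 → f/8 → f/11 → f/16.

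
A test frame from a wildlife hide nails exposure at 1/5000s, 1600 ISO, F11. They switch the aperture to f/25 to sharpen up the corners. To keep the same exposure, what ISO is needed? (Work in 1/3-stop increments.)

ISO 8000

Aperture: f/11 → f/13 → f/14 → f/16 → f/18 → f/20 → f/22 → f/25 — 2 1/3 stops smaller aperture (darker).
Need 2 1/3 stops brighter from the ISO: 1600 → 2000 → 2500 → 3200 → 4000 → 5000 → 6400 → 8000.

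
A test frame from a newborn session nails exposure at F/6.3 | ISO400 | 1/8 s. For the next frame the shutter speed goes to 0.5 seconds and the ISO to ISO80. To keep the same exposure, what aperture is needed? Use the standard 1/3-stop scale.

f/5.6

Shutter speed: 1/8 → 1/6 → 1/5 → 1/4 → 0.3 → 0.4 → 0.5 — 2 stops slower (brighter).
ISO: 400 → 320 → 250 → 200 → 160 → 125 → 100 → 80 — 2 1/3 stops lower (darker).
Net change so far: 1/3 stop darker. Offset with the aperture: f/6.3 → f/5.6.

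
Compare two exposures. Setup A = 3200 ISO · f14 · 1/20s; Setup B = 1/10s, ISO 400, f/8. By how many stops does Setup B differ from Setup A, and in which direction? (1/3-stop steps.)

Aperture: f/14 → f/13 → f/11 → f/10 → f/9 → f/8 — 1 2/3 stops larger aperture (brighter).
Shutter speed: 1/20 → 1/15 → 1/13 → 1/10 — 1 stop longer (brighter).
ISO: 3200 → 2500 → 2000 → 1600 → 1250 → 1000 → 800 → 640 → 500 → 400 — 3 stops lower (darker).
Net: +1 2/3 +1 −3 = −1/3 stops.

1/3 stop darker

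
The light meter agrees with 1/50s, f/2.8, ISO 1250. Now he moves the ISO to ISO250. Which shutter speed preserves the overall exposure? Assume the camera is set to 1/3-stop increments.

1/10s

ISO: 1250 → 1000 → 800 → 640 → 500 → 400 → 320 → 250 — 2 1/3 stops lower (darker).
Need 2 1/3 stops brighter from the shutter speed: 1/50 → 1/40 → 1/30 → 1/25 → 1/20 → 1/15 → 1/13 → 1/10.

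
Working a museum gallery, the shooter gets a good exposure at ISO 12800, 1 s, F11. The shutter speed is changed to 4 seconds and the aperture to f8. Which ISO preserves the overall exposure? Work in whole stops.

Shutter speed: 1 → 2 → 4 — 2 stops longer (brighter).
Aperture: f/11 → f/8 — 1 stop wider (brighter).
Net change so far: 3 stops brighter. Offset with the ISO: 12800 → 6400 → 3200 → 1600.

ISO 1600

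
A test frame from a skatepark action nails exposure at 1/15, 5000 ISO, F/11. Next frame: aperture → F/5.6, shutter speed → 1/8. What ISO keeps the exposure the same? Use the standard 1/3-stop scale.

Aperture: f/11 → f/10 → f/9 → f/8 → f/7.1 → f/6.3 → f/5.6 — 2 stops wider (brighter).
Shutter speed: 1/15 → 1/13 → 1/10 → 1/8 — 1 stop longer (brighter).
Net change so far: 3 stops brighter. Offset with the ISO: 5000 → 4000 → 3200 → 2500 → 2000 → 1600 → 1250 → 1000 → 800 → 640.

ISO 640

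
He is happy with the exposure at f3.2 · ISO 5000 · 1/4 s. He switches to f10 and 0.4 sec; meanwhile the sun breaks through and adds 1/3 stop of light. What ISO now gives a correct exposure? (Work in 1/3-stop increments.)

Scene light: 1/3 stop brighter.
Aperture: f/3.2 → f/3.5 → f/4 → f/4.5 → f/5 → f/5.6 → f/6.3 → f/7.1 → f/8 → f/9 → f/10 — 3 1/3 stops narrower (darker).
Shutter speed: 1/4 → 0.3 → 0.4 — 2/3 stop slower (brighter).
Net so far: 2 1/3 stops darker. ISO: 5000 → 6400 → 8000 → 10000 → 12800 → 16000 → 20000 → 25600.

ISO 25600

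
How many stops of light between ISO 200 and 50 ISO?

200 → 100 → 50 — count the steps: 2 stops.

2 stops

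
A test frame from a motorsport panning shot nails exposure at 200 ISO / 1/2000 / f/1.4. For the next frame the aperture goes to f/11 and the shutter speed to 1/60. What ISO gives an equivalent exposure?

ISO 400

Aperture: f/1.4 → f/2 → f/2.8 → f/4 → f/5.6 → f/8 → f/11 — 6 stops smaller aperture (darker).
Shutter speed: 1/2000 → 1/1000 → 1/500 → 1/250 → 1/125 → 1/60 — 5 stops slower (brighter).
Net change so far: 1 stop darker. Offset with the ISO: 200 → 400.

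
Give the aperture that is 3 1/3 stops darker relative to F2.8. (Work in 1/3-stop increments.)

Aperture: f/2.8 → f/3.2 → f/3.5 → f/4 → f/4.5 → f/5 → f/5.6 → f/6.3 → f/7.1 → f/8 → f/9 — 3 1/3 stops smaller aperture (darker).

f/9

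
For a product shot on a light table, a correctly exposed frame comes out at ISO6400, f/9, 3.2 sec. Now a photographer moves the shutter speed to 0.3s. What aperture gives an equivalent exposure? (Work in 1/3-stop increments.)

Shutter speed: 3.2 → 2.5 → 2 → 1.6 → 1.3 → 1 → 0.8 → 0.6 → 0.5 → 0.4 → 0.3 — 3 1/3 stops shorter (darker).
Need 3 1/3 stops brighter from the aperture: f/9 → f/8 → f/7.1 → f/6.3 → f/5.6 → f/5 → f/4.5 → f/4 → f/3.5 → f/3.2 → f/2.8.

f/2.8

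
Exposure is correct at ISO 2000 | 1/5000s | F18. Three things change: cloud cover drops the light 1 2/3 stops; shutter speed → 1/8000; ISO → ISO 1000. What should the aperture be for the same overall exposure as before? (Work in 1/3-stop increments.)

Scene light: 1 2/3 stops darker.
Shutter speed: 1/5000 → 1/6400 → 1/8000 — 2/3 stop shorter (darker).
ISO: 2000 → 1600 → 1250 → 1000 — 1 stop lower (darker).
Net so far: 3 1/3 stops darker. Aperture: f/18 → f/16 → f/14 → f/13 → f/11 → f/10 → f/9 → f/8 → f/7.1 → f/6.3 → f/5.6.

f/5.6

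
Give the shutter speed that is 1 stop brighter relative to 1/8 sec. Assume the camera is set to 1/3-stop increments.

Shutter speed: 1/8 → 1/6 → 1/5 → 1/4 — 1 stop longer (brighter).

1/4s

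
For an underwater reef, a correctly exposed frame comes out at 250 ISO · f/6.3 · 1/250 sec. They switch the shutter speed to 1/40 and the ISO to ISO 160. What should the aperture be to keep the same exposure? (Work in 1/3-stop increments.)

Shutter speed: 1/250 → 1/200 → 1/160 → 1/125 → 1/100 → 1/80 → 1/60 → 1/50 → 1/40 — 2 2/3 stops longer (brighter).
ISO: 250 → 200 → 160 — 2/3 stop dropped (darker).
Net change so far: 2 stops brighter. Offset with the aperture: f/6.3 → f/7.1 → f/8 → f/9 → f/10 → f/11 → f/13.

f/13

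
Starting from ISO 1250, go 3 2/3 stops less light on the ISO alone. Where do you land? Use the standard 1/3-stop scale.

ISO: 1250 → 1000 → 800 → 640 → 500 → 400 → 320 → 250 → 200 → 160 → 125 → 100 — 3 2/3 stops lower (darker).

ISO 100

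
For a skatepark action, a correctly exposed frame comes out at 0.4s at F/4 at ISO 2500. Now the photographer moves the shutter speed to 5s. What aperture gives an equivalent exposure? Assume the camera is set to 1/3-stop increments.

f/14

Shutter speed: 0.4 → 0.5 → 0.6 → 0.8 → 1 → 1.3 → 1.6 → 2 → 2.5 → 3.2 → 4 → 5 — 3 2/3 stops longer (brighter).
Need 3 2/3 stops darker from the aperture: f/4 → f/4.5 → f/5 → f/5.6 → f/6.3 → f/7.1 → f/8 → f/9 → f/10 → f/11 → f/13 → f/14.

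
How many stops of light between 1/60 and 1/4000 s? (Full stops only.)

1/60 → 1/125 → 1/250 → 1/500 → 1/1000 → 1/2000 → 1/4000 — count the steps: 6 stops.

6 stops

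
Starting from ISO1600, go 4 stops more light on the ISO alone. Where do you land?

ISO 25600

ISO: 1600 → 3200 → 6400 → 12800 → 25600 — 4 stops raised (brighter).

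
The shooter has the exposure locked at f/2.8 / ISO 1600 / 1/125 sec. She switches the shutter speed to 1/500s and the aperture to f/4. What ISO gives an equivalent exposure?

ISO 12800

Shutter speed: 1/125 → 1/250 → 1/500 — 2 stops faster (darker).
Aperture: f/2.8 → f/4 — 1 stop narrower (darker).
Net change so far: 3 stops darker. Offset with the ISO: 1600 → 3200 → 6400 → 12800.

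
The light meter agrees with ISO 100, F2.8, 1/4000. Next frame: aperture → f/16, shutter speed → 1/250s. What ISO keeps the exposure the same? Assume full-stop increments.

Aperture: f/2.8 → f/4 → f/5.6 → f/8 → f/11 → f/16 — 5 stops narrower (darker).
Shutter speed: 1/4000 → 1/2000 → 1/1000 → 1/500 → 1/250 — 4 stops longer (brighter).
Net change so far: 1 stop darker. Offset with the ISO: 100 → 200.

ISO 200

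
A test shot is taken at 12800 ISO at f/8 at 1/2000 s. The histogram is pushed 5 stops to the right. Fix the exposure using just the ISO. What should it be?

ISO 400

Overexposed by 5 stops → need 5 stops darker.
ISO: 12800 → 6400 → 3200 → 1600 → 800 → 400.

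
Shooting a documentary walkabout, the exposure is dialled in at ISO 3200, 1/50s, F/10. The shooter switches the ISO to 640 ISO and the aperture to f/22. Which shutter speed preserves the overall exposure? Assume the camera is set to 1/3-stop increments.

0.5 s

ISO: 3200 → 2500 → 2000 → 1600 → 1250 → 1000 → 800 → 640 — 2 1/3 stops dropped (darker).
Aperture: f/10 → f/11 → f/13 → f/14 → f/16 → f/18 → f/20 → f/22 — 2 1/3 stops smaller aperture (darker).
Net change so far: 4 2/3 stops darker. Offset with the shutter speed: 1/50 → 1/40 → 1/30 → 1/25 → 1/20 → 1/15 → 1/13 → 1/10 → 1/8 → 1/6 → 1/5 → 1/4 → 0.3 → 0.4 → 0.5.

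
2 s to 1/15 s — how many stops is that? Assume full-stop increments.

2 → 1 → 1/2 → 1/4 → 1/8 → 1/15 — count the steps: 5 stops.

5 stops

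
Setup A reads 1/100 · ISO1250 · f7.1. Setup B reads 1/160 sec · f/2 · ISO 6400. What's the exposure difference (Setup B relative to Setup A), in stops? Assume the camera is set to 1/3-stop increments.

Aperture: f/7.1 → f/6.3 → f/5.6 → f/5 → f/4.5 → f/4 → f/3.5 → f/3.2 → f/2.8 → f/2.5 → f/2.2 → f/2 — 3 2/3 stops larger aperture (brighter).
Shutter speed: 1/100 → 1/125 → 1/160 — 2/3 stop shorter (darker).
ISO: 1250 → 1600 → 2000 → 2500 → 3200 → 4000 → 5000 → 6400 — 2 1/3 stops higher (brighter).
Net: +3 2/3 −2/3 +2 1/3 = +5 1/3 stops.

5 1/3 stops brighter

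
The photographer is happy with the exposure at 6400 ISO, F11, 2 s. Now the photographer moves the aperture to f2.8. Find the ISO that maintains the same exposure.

Aperture: f/11 → f/8 → f/5.6 → f/4 → f/2.8 — 4 stops opened up (brighter).
Need 4 stops darker from the ISO: 6400 → 3200 → 1600 → 800 → 400.

ISO 400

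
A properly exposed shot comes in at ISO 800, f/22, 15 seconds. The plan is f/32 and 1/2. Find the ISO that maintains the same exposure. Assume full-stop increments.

ISO 51200

Aperture: f/22 → f/32 — 1 stop smaller aperture (darker).
Shutter speed: 15 → 8 → 4 → 2 → 1 → 1/2 — 5 stops shorter (darker).
Net change so far: 6 stops darker. Offset with the ISO: 800 → 1600 → 3200 → 6400 → 12800 → 25600 → 51200.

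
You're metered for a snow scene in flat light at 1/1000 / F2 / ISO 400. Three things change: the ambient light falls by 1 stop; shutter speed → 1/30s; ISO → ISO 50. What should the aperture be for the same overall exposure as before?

f/2.8

Scene light: 1 stop darker.
Shutter speed: 1/1000 → 1/500 → 1/250 → 1/125 → 1/60 → 1/30 — 5 stops slower (brighter).
ISO: 400 → 200 → 100 → 50 — 3 stops lower (darker).
Net so far: 1 stop brighter. Aperture: f/2 → f/2.8.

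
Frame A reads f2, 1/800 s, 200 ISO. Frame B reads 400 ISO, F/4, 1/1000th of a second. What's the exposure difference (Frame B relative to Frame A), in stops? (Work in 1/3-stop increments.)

Aperture: f/2 → f/2.2 → f/2.5 → f/2.8 → f/3.2 → f/3.5 → f/4 — 2 stops stopped down (darker).
Shutter speed: 1/800 → 1/1000 — 1/3 stop shorter (darker).
ISO: 200 → 250 → 320 → 400 — 1 stop higher (brighter).
Net: −2 −1/3 +1 = −1 1/3 stops.

1 1/3 stops darker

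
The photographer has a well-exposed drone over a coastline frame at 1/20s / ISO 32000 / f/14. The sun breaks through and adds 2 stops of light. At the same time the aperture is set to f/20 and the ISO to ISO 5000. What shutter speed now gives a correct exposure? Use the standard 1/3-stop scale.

Scene light: 2 stops brighter.
Aperture: f/14 → f/16 → f/18 → f/20 — 1 stop smaller aperture (darker).
ISO: 32000 → 25600 → 20000 → 16000 → 12800 → 10000 → 8000 → 6400 → 5000 — 2 2/3 stops lower (darker).
Net so far: 1 2/3 stops darker. Shutter speed: 1/20 → 1/15 → 1/13 → 1/10 → 1/8 → 1/6.

1/6s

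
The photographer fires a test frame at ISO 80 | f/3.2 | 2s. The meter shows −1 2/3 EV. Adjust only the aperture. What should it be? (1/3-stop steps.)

Underexposed by 1 2/3 stops → need 1 2/3 stops brighter.
Aperture: f/3.2 → f/2.8 → f/2.5 → f/2.2 → f/2 → f/1.8.

f/1.8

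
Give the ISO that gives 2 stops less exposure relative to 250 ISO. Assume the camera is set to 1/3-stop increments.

ISO 64

ISO: 250 → 200 → 160 → 125 → 100 → 80 → 64 — 2 stops lower (darker).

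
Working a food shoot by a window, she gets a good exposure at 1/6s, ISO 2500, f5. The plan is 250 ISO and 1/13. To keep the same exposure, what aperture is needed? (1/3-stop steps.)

f/1.1

ISO: 2500 → 2000 → 1600 → 1250 → 1000 → 800 → 640 → 500 → 400 → 320 → 250 — 3 1/3 stops lower (darker).
Shutter speed: 1/6 → 1/8 → 1/10 → 1/13 — 1 stop shorter (darker).
Net change so far: 4 1/3 stops darker. Offset with the aperture: f/5 → f/4.5 → f/4 → f/3.5 → f/3.2 → f/2.8 → f/2.5 → f/2.2 → f/2 → f/1.8 → f/1.6 → f/1.4 → f/1.2 → f/1.1.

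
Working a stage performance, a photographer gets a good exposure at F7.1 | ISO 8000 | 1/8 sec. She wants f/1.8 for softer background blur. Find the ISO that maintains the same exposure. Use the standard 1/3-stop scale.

ISO 500

Aperture: f/7.1 → f/6.3 → f/5.6 → f/5 → f/4.5 → f/4 → f/3.5 → f/3.2 → f/2.8 → f/2.5 → f/2.2 → f/2 → f/1.8 — 4 stops larger aperture (brighter).
Need 4 stops darker from the ISO: 8000 → 6400 → 5000 → 4000 → 3200 → 2500 → 2000 → 1600 → 1250 → 1000 → 800 → 640 → 500.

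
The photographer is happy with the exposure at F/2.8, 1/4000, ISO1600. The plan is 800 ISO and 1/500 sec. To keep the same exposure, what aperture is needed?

ISO: 1600 → 800 — 1 stop dropped (darker).
Shutter speed: 1/4000 → 1/2000 → 1/1000 → 1/500 — 3 stops slower (brighter).
Net change so far: 2 stops brighter. Offset with the aperture: f/2.8 → f/4 → f/5.6.

f/5.6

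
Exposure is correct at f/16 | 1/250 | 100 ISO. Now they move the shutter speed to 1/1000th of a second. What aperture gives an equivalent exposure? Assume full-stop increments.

f/8

Shutter speed: 1/250 → 1/500 → 1/1000 — 2 stops shorter (darker).
Need 2 stops brighter from the aperture: f/16 → f/11 → f/8.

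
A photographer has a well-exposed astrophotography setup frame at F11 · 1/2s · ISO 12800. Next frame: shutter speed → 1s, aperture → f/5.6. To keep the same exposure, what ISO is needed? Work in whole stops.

Shutter speed: 1/2 → 1 — 1 stop longer (brighter).
Aperture: f/11 → f/8 → f/5.6 — 2 stops larger aperture (brighter).
Net change so far: 3 stops brighter. Offset with the ISO: 12800 → 6400 → 3200 → 1600.

ISO 1600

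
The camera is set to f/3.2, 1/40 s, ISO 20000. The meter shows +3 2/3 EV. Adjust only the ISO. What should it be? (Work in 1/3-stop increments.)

Overexposed by 3 2/3 stops → need 3 2/3 stops darker.
ISO: 20000 → 16000 → 12800 → 10000 → 8000 → 6400 → 5000 → 4000 → 3200 → 2500 → 2000 → 1600.

ISO 1600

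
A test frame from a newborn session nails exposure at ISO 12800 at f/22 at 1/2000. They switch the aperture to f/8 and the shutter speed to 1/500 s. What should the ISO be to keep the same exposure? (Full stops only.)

ISO 400

Aperture: f/22 → f/16 → f/11 → f/8 — 3 stops wider (brighter).
Shutter speed: 1/2000 → 1/1000 → 1/500 — 2 stops longer (brighter).
Net change so far: 5 stops brighter. Offset with the ISO: 12800 → 6400 → 3200 → 1600 → 800 → 400.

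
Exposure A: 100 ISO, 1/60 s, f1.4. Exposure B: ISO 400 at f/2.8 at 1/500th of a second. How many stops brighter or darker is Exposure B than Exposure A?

3 stops darker

Aperture: f/1.4 → f/2 → f/2.8 — 2 stops stopped down (darker).
Shutter speed: 1/60 → 1/125 → 1/250 → 1/500 — 3 stops faster (darker).
ISO: 100 → 200 → 400 — 2 stops higher (brighter).
Net: −2 −3 +2 = −3 stops.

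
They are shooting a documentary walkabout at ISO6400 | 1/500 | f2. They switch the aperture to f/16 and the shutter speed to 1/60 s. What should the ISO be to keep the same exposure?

ISO 51200

Aperture: f/2 → f/2.8 → f/4 → f/5.6 → f/8 → f/11 → f/16 — 6 stops smaller aperture (darker).
Shutter speed: 1/500 → 1/250 → 1/125 → 1/60 — 3 stops longer (brighter).
Net change so far: 3 stops darker. Offset with the ISO: 6400 → 12800 → 25600 → 51200.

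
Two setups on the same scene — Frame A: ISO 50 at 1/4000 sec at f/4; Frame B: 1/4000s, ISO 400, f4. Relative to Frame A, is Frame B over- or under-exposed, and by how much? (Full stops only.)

Aperture: unchanged.
Shutter speed: unchanged.
ISO: 50 → 100 → 200 → 400 — 3 stops raised (brighter).
Net: +3 = +3 stops.

3 stops brighter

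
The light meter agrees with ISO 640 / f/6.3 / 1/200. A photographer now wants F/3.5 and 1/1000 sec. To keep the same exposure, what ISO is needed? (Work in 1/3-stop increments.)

Aperture: f/6.3 → f/5.6 → f/5 → f/4.5 → f/4 → f/3.5 — 1 2/3 stops opened up (brighter).
Shutter speed: 1/200 → 1/250 → 1/320 → 1/400 → 1/500 → 1/640 → 1/800 → 1/1000 — 2 1/3 stops faster (darker).
Net change so far: 2/3 stop darker. Offset with the ISO: 640 → 800 → 1000.

ISO 1000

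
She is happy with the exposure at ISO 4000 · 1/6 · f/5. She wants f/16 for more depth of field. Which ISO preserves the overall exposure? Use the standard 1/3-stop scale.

Aperture: f/5 → f/5.6 → f/6.3 → f/7.1 → f/8 → f/9 → f/10 → f/11 → f/13 → f/14 → f/16 — 3 1/3 stops smaller aperture (darker).
Need 3 1/3 stops brighter from the ISO: 4000 → 5000 → 6400 → 8000 → 10000 → 12800 → 16000 → 20000 → 25600 → 32000 → 40000.

ISO 40000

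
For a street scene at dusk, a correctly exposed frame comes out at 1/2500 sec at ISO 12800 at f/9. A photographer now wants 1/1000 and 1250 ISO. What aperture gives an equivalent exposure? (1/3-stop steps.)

f/4.5

Shutter speed: 1/2500 → 1/2000 → 1/1600 → 1/1250 → 1/1000 — 1 1/3 stops longer (brighter).
ISO: 12800 → 10000 → 8000 → 6400 → 5000 → 4000 → 3200 → 2500 → 2000 → 1600 → 1250 — 3 1/3 stops dropped (darker).
Net change so far: 2 stops darker. Offset with the aperture: f/9 → f/8 → f/7.1 → f/6.3 → f/5.6 → f/5 → f/4.5.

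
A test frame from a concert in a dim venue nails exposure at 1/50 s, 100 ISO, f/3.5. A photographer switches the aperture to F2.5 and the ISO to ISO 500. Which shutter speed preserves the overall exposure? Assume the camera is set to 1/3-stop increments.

1/500s

Aperture: f/3.5 → f/3.2 → f/2.8 → f/2.5 — 1 stop wider (brighter).
ISO: 100 → 125 → 160 → 200 → 250 → 320 → 400 → 500 — 2 1/3 stops raised (brighter).
Net change so far: 3 1/3 stops brighter. Offset with the shutter speed: 1/50 → 1/60 → 1/80 → 1/100 → 1/125 → 1/160 → 1/200 → 1/250 → 1/320 → 1/400 → 1/500.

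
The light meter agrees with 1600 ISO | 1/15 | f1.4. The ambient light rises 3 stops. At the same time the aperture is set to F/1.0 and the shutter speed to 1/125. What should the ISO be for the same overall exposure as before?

ISO 800

Scene light: 3 stops brighter.
Aperture: f/1.4 → f/1.0 — 1 stop larger aperture (brighter).
Shutter speed: 1/15 → 1/30 → 1/60 → 1/125 — 3 stops shorter (darker).
Net so far: 1 stop brighter. ISO: 1600 → 800.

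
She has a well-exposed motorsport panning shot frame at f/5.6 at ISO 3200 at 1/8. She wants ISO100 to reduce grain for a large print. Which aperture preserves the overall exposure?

f/1.0

ISO: 3200 → 1600 → 800 → 400 → 200 → 100 — 5 stops lower (darker).
Need 5 stops brighter from the aperture: f/5.6 → f/4 → f/2.8 → f/2 → f/1.4 → f/1.0.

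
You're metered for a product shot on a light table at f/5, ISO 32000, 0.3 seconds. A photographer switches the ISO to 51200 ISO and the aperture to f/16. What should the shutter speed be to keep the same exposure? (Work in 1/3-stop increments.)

ISO: 32000 → 40000 → 51200 — 2/3 stop higher (brighter).
Aperture: f/5 → f/5.6 → f/6.3 → f/7.1 → f/8 → f/9 → f/10 → f/11 → f/13 → f/14 → f/16 — 3 1/3 stops narrower (darker).
Net change so far: 2 2/3 stops darker. Offset with the shutter speed: 0.3 → 0.4 → 0.5 → 0.6 → 0.8 → 1 → 1.3 → 1.6 → 2.

2 s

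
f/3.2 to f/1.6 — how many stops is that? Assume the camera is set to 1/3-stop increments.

f/3.2 → f/2.8 → f/2.5 → f/2.2 → f/2 → f/1.8 → f/1.6 — count the steps: 6 third-stops = 2 stops.

2 stops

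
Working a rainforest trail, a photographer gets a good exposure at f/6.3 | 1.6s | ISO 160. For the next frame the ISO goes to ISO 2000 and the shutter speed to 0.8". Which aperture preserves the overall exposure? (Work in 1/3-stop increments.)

ISO: 160 → 200 → 250 → 320 → 400 → 500 → 640 → 800 → 1000 → 1250 → 1600 → 2000 — 3 2/3 stops higher (brighter).
Shutter speed: 1.6 → 1.3 → 1 → 0.8 — 1 stop shorter (darker).
Net change so far: 2 2/3 stops brighter. Offset with the aperture: f/6.3 → f/7.1 → f/8 → f/9 → f/10 → f/11 → f/13 → f/14 → f/16.

f/16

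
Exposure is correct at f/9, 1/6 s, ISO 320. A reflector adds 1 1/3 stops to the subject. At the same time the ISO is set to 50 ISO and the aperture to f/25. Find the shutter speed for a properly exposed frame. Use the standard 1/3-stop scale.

Scene light: 1 1/3 stops brighter.
ISO: 320 → 250 → 200 → 160 → 125 → 100 → 80 → 64 → 50 — 2 2/3 stops lower (darker).
Aperture: f/9 → f/10 → f/11 → f/13 → f/14 → f/16 → f/18 → f/20 → f/22 → f/25 — 3 stops smaller aperture (darker).
Net so far: 4 1/3 stops darker. Shutter speed: 1/6 → 1/5 → 1/4 → 0.3 → 0.4 → 0.5 → 0.6 → 0.8 → 1 → 1.3 → 1.6 → 2 → 2.5 → 3.2.

3.2 s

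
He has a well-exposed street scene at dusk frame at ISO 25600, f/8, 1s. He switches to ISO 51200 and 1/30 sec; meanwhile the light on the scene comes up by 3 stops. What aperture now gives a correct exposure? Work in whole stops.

Scene light: 3 stops brighter.
ISO: 25600 → 51200 — 1 stop higher (brighter).
Shutter speed: 1 → 1/2 → 1/4 → 1/8 → 1/15 → 1/30 — 5 stops faster (darker).
Net so far: 1 stop darker. Aperture: f/8 → f/5.6.

f/5.6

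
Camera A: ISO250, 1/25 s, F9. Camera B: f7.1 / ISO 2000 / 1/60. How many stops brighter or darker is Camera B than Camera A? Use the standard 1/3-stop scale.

Aperture: f/9 → f/8 → f/7.1 — 2/3 stop wider (brighter).
Shutter speed: 1/25 → 1/30 → 1/40 → 1/50 → 1/60 — 1 1/3 stops faster (darker).
ISO: 250 → 320 → 400 → 500 → 640 → 800 → 1000 → 1250 → 1600 → 2000 — 3 stops raised (brighter).
Net: +2/3 −1 1/3 +3 = +2 1/3 stops.

2 1/3 stops brighter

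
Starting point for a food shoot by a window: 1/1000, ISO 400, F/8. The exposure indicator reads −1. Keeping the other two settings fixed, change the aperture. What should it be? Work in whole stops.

f/5.6

Underexposed by 1 stop → need 1 stop brighter.
Aperture: f/8 → f/5.6.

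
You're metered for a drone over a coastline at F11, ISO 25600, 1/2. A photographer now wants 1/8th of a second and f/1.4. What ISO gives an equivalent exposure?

Shutter speed: 1/2 → 1/4 → 1/8 — 2 stops shorter (darker).
Aperture: f/11 → f/8 → f/5.6 → f/4 → f/2.8 → f/2 → f/1.4 — 6 stops wider (brighter).
Net change so far: 4 stops brighter. Offset with the ISO: 25600 → 12800 → 6400 → 3200 → 1600.

ISO 1600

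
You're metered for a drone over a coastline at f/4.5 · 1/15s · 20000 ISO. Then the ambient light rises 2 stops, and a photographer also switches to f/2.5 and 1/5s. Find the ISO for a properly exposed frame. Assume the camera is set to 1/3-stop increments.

ISO 500

Scene light: 2 stops brighter.
Aperture: f/4.5 → f/4 → f/3.5 → f/3.2 → f/2.8 → f/2.5 — 1 2/3 stops larger aperture (brighter).
Shutter speed: 1/15 → 1/13 → 1/10 → 1/8 → 1/6 → 1/5 — 1 2/3 stops slower (brighter).
Net so far: 5 1/3 stops brighter. ISO: 20000 → 16000 → 12800 → 10000 → 8000 → 6400 → 5000 → 4000 → 3200 → 2500 → 2000 → 1600 → 1250 → 1000 → 800 → 640 → 500.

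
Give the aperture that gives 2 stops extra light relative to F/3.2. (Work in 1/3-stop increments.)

Aperture: f/3.2 → f/2.8 → f/2.5 → f/2.2 → f/2 → f/1.8 → f/1.6 — 2 stops opened up (brighter).

f/1.6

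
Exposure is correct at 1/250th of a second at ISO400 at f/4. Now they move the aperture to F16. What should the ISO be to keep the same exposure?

ISO 6400

Aperture: f/4 → f/5.6 → f/8 → f/11 → f/16 — 4 stops smaller aperture (darker).
Need 4 stops brighter from the ISO: 400 → 800 → 1600 → 3200 → 6400.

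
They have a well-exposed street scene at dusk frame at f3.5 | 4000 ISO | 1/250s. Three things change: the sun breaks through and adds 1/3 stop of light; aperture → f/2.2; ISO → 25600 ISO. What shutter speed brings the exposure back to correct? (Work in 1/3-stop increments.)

1/5000s

Scene light: 1/3 stop brighter.
Aperture: f/3.5 → f/3.2 → f/2.8 → f/2.5 → f/2.2 — 1 1/3 stops wider (brighter).
ISO: 4000 → 5000 → 6400 → 8000 → 10000 → 12800 → 16000 → 20000 → 25600 — 2 2/3 stops higher (brighter).
Net so far: 4 1/3 stops brighter. Shutter speed: 1/250 → 1/320 → 1/400 → 1/500 → 1/640 → 1/800 → 1/1000 → 1/1250 → 1/1600 → 1/2000 → 1/2500 → 1/3200 → 1/4000 → 1/5000.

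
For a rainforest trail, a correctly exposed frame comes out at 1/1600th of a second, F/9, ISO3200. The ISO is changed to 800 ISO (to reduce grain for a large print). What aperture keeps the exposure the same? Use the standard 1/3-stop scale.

ISO: 3200 → 2500 → 2000 → 1600 → 1250 → 1000 → 800 — 2 stops dropped (darker).
Need 2 stops brighter from the aperture: f/9 → f/8 → f/7.1 → f/6.3 → f/5.6 → f/5 → f/4.5.

f/4.5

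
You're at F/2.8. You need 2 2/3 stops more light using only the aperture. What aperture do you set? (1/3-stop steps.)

Aperture: f/2.8 → f/2.5 → f/2.2 → f/2 → f/1.8 → f/1.6 → f/1.4 → f/1.2 → f/1.1 — 2 2/3 stops wider (brighter).

f/1.1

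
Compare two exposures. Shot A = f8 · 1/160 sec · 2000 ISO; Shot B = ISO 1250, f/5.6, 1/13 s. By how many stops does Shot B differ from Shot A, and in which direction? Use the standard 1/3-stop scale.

Aperture: f/8 → f/7.1 → f/6.3 → f/5.6 — 1 stop wider (brighter).
Shutter speed: 1/160 → 1/125 → 1/100 → 1/80 → 1/60 → 1/50 → 1/40 → 1/30 → 1/25 → 1/20 → 1/15 → 1/13 — 3 2/3 stops slower (brighter).
ISO: 2000 → 1600 → 1250 — 2/3 stop lower (darker).
Net: +1 +3 2/3 −2/3 = +4 stops.

4 stops brighter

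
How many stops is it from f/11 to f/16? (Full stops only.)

f/11 → f/16 — count the steps: 1 stop.

1 stop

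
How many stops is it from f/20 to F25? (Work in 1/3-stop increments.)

2/3 stop

f/20 → f/22 → f/25 — count the steps: 2 third-stops = 2/3 stop.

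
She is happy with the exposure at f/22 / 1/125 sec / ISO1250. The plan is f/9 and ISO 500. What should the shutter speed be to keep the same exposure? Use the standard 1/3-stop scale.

1/320s

Aperture: f/22 → f/20 → f/18 → f/16 → f/14 → f/13 → f/11 → f/10 → f/9 — 2 2/3 stops larger aperture (brighter).
ISO: 1250 → 1000 → 800 → 640 → 500 — 1 1/3 stops lower (darker).
Net change so far: 1 1/3 stops brighter. Offset with the shutter speed: 1/125 → 1/160 → 1/200 → 1/250 → 1/320.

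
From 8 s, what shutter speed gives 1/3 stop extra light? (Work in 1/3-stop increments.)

Shutter speed: 8 → 10 — 1/3 stop slower (brighter).

10 s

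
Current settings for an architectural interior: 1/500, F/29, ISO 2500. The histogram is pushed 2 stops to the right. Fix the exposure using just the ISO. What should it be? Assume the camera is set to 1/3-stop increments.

Overexposed by 2 stops → need 2 stops darker.
ISO: 2500 → 2000 → 1600 → 1250 → 1000 → 800 → 640.

ISO 640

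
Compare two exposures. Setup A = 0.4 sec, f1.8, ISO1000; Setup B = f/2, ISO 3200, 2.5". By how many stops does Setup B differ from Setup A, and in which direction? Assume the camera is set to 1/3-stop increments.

Aperture: f/1.8 → f/2 — 1/3 stop stopped down (darker).
Shutter speed: 0.4 → 0.5 → 0.6 → 0.8 → 1 → 1.3 → 1.6 → 2 → 2.5 — 2 2/3 stops longer (brighter).
ISO: 1000 → 1250 → 1600 → 2000 → 2500 → 3200 — 1 2/3 stops raised (brighter).
Net: −1/3 +2 2/3 +1 2/3 = +4 stops.

4 stops brighter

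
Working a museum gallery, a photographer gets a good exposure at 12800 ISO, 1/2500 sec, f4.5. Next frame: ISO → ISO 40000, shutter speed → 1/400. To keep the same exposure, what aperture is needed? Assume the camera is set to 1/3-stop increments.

ISO: 12800 → 16000 → 20000 → 25600 → 32000 → 40000 — 1 2/3 stops higher (brighter).
Shutter speed: 1/2500 → 1/2000 → 1/1600 → 1/1250 → 1/1000 → 1/800 → 1/640 → 1/500 → 1/400 — 2 2/3 stops longer (brighter).
Net change so far: 4 1/3 stops brighter. Offset with the aperture: f/4.5 → f/5 → f/5.6 → f/6.3 → f/7.1 → f/8 → f/9 → f/10 → f/11 → f/13 → f/14 → f/16 → f/18 → f/20.

f/20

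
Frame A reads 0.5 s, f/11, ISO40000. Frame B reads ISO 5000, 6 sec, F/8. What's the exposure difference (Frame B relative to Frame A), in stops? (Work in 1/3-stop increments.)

1 2/3 stops brighter

Aperture: f/11 → f/10 → f/9 → f/8 — 1 stop opened up (brighter).
Shutter speed: 0.5 → 0.6 → 0.8 → 1 → 1.3 → 1.6 → 2 → 2.5 → 3.2 → 4 → 5 → 6 — 3 2/3 stops slower (brighter).
ISO: 40000 → 32000 → 25600 → 20000 → 16000 → 12800 → 10000 → 8000 → 6400 → 5000 — 3 stops dropped (darker).
Net: +1 +3 2/3 −3 = +1 2/3 stops.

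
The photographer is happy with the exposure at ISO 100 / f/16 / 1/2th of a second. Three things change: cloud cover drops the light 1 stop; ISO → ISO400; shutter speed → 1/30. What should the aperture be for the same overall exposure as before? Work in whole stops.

f/5.6

Scene light: 1 stop darker.
ISO: 100 → 200 → 400 — 2 stops raised (brighter).
Shutter speed: 1/2 → 1/4 → 1/8 → 1/15 → 1/30 — 4 stops faster (darker).
Net so far: 3 stops darker. Aperture: f/16 → f/11 → f/8 → f/5.6.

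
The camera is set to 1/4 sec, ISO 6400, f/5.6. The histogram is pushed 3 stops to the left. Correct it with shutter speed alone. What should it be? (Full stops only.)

2 s

Underexposed by 3 stops → need 3 stops brighter.
Shutter speed: 1/4 → 1/2 → 1 → 2.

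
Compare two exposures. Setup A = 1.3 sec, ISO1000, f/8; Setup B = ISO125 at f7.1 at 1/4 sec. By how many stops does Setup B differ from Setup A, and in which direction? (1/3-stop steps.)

5 stops darker

Aperture: f/8 → f/7.1 — 1/3 stop opened up (brighter).
Shutter speed: 1.3 → 1 → 0.8 → 0.6 → 0.5 → 0.4 → 0.3 → 1/4 — 2 1/3 stops shorter (darker).
ISO: 1000 → 800 → 640 → 500 → 400 → 320 → 250 → 200 → 160 → 125 — 3 stops dropped (darker).
Net: +1/3 −2 1/3 −3 = −5 stops.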